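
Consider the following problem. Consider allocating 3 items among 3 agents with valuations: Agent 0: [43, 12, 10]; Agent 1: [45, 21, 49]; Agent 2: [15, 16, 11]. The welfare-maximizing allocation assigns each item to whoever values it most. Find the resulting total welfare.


Step 1: For each item, find the maximum value among all agents.
Step 2: Item 0 -> Agent 1 (value 45)
Step 3: Item 1 -> Agent 1 (value 21)
Step 4: Item 2 -> Agent 1 (value 49)
Step 5: Total welfare = 45 + 21 + 49 = 115

115


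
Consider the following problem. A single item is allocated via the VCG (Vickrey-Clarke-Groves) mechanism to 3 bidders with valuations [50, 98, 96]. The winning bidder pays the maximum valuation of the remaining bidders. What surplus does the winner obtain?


Step 1: The winner is the agent with the highest value: agent 1 with value 98
Step 2: Values of other agents: [50, 96]
Step 3: VCG payment = max of others' values = 96
Step 4: Surplus = 98 - 96 = 2

2


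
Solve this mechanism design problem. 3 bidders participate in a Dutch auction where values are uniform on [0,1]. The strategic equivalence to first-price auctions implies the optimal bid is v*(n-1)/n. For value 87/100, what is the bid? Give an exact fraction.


Step 1: Dutch auctions are strategically equivalent to first-price auctions
Step 2: The equilibrium bid is b(v) = v*(n-1)/n
Step 3: b = 87/100 * 2/3
Step 4: b = 29/50

29/50


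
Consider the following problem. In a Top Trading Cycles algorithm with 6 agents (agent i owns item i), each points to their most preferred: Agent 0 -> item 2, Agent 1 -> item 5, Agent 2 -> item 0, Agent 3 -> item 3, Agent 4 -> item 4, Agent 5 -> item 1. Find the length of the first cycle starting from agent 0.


Step 1: Trace the pointer graph from agent 0: 0 -> 2 -> 0
Step 2: A cycle is detected when we revisit agent 0
Step 3: The cycle is: 0 -> 2 -> 0
Step 4: Cycle length = 2

2


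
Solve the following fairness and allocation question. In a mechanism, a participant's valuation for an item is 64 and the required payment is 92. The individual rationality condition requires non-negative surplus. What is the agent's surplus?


Step 1: Surplus = value - payment = 64 - 92 = -28
Step 2: IR is violated (surplus < 0)

-28


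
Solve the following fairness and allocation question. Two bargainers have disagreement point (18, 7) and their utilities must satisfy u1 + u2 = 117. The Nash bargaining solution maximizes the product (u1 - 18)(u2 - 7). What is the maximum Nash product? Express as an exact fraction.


Step 1: The Nash solution splits surplus symmetrically above the disagreement point
Step 2: u1 = (total + d1 - d2)/2 = (117 + 18 - 7)/2 = 64
Step 3: u2 = (total - d1 + d2)/2 = (117 - 18 + 7)/2 = 53
Step 4: Nash product = (64 - 18) * (53 - 7)
Step 5: = 46 * 46 = 2116

2116


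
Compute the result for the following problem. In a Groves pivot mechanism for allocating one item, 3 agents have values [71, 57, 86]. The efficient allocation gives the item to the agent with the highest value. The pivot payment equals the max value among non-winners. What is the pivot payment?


Step 1: The efficient winner is agent 2 with value 86
Step 2: Other agents' values: [71, 57]
Step 3: Pivot payment = max(others) = 71
Step 4: The winner pays 71

71


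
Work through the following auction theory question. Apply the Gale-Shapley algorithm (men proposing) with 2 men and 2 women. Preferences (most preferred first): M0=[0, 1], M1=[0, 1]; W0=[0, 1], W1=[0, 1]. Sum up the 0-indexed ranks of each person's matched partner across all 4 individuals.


Step 1: Run Gale-Shapley (men propose, women hold best offer):
  M0 proposes to W0; she accepts
  M1 proposes to W0; rejected
  M1 proposes to W1; she accepts
Step 2: Final matching: W0-M0, W1-M1
Step 3: 0-indexed ranks (man's rank of his match, then woman's): 0 + 0 + 1 + 1
Step 4: Total rank sum = 2

2


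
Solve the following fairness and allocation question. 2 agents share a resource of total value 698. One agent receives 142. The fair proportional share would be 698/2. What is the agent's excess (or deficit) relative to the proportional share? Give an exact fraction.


Step 1: Proportional share = 698/2 = 349
Step 2: Agent's actual allocation = 142
Step 3: Excess = 142 - 349 = -207

-207


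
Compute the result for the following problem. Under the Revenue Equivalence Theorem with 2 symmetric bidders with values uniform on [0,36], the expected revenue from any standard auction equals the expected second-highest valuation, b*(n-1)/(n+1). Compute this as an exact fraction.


Step 1: By Revenue Equivalence, expected revenue = b*(n-1)/(n+1)
Step 2: Substituting n = 2, b = 36
Step 3: Revenue = 36*(2-1)/(2+1) = 36*1/3
Step 4: Revenue = 36/3 = 12

12


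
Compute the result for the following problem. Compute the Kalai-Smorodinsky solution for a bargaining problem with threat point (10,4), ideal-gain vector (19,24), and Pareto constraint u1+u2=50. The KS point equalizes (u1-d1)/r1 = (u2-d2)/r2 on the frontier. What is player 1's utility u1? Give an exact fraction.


Step 1: At the KS point, (u1-d1)/r1 = (u2-d2)/r2 = t and u1+u2 = 50
Step 2: u1 = d1 + r1*t and u2 = d2 + r2*t, so (d1 + r1*t) + (d2 + r2*t) = 50
Step 3: t = (50 - 10 - 4)/(19 + 24) = 36/43
Step 4: u1 = d1 + r1*t = 10 + 19 * 36/43 = 1114/43
Step 5: (Check: u2 = d2 + r2*t = 1036/43; u1+u2 = 1114/43 + 1036/43 = 50, on the frontier.)

1114/43


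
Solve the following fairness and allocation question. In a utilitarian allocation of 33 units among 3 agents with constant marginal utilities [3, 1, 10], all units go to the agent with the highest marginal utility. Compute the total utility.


Step 1: The marginal utilities are [3, 1, 10]
Step 2: The highest marginal utility is 10
Step 3: All 33 units go to that agent
Step 4: Total utility = 10 * 33 = 330

330


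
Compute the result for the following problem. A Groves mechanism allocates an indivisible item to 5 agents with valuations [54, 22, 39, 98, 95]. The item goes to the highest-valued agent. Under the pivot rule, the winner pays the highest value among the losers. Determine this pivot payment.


Step 1: The efficient winner is agent 3 with value 98
Step 2: Other agents' values: [54, 22, 39, 95]
Step 3: Pivot payment = max(others) = 95
Step 4: The winner pays 95

95


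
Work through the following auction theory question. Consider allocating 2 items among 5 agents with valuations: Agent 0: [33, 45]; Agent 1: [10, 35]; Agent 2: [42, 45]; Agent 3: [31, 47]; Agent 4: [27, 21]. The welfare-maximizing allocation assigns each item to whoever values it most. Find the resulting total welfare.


Step 1: For each item, find the maximum value among all agents.
Step 2: Item 0 -> Agent 2 (value 42)
Step 3: Item 1 -> Agent 3 (value 47)
Step 4: Total welfare = 42 + 47 = 89

89


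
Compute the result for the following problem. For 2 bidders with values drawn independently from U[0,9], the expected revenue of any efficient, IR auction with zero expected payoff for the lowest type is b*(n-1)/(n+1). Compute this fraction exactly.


Step 1: By Revenue Equivalence, expected revenue = b*(n-1)/(n+1)
Step 2: Substituting n = 2, b = 9
Step 3: Revenue = 9*(2-1)/(2+1) = 9*1/3
Step 4: Revenue = 9/3 = 3

3


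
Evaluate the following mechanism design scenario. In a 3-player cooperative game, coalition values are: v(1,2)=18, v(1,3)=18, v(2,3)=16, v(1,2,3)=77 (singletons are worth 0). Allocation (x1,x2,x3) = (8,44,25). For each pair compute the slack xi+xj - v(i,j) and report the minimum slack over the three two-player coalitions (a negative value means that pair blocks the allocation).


Step 1: Slack for coalition (1,2): x1+x2 - v12 = 52 - 18 = 34
Step 2: Slack for coalition (1,3): x1+x3 - v13 = 33 - 18 = 15
Step 3: Slack for coalition (2,3): x2+x3 - v23 = 69 - 16 = 53
Step 4: Minimum slack = min(34, 15, 53) = 15, attained by (1,3); no pair can gain by deviating, so the allocation is in the core

15


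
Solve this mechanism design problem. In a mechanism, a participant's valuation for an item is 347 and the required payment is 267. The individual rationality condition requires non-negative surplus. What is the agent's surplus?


Step 1: Surplus = value - payment = 347 - 267 = 80
Step 2: IR is satisfied (surplus >= 0)

80


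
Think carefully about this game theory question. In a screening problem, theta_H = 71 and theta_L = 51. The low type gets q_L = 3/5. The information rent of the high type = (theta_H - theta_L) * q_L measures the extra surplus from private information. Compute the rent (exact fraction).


Step 1: theta_H - theta_L = 71 - 51 = 20
Step 2: Information rent = (theta_H - theta_L) * q_L
Step 3: = 20 * 3/5
Step 4: = 12

12


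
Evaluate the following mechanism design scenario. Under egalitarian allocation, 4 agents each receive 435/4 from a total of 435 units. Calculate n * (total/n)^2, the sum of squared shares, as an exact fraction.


Step 1: Each agent's share = 435/4
Step 2: Square of each share = (435/4)^2 = 189225/16
Step 3: Sum of squares = 4 * 189225/16 = 189225/4

189225/4


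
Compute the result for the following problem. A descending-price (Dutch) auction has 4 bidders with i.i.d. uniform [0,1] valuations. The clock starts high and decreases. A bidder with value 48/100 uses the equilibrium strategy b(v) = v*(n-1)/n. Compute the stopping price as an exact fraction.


Step 1: Dutch auctions are strategically equivalent to first-price auctions
Step 2: The equilibrium bid is b(v) = v*(n-1)/n
Step 3: b = 12/25 * 3/4
Step 4: b = 9/25

9/25


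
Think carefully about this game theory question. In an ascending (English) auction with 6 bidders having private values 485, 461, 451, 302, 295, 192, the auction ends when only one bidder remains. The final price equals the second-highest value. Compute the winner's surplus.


Step 1: Identify the highest value: 485
Step 2: Identify the second-highest value: 461
Step 3: The final price = second-highest value = 461
Step 4: Surplus = 485 - 461 = 24

24


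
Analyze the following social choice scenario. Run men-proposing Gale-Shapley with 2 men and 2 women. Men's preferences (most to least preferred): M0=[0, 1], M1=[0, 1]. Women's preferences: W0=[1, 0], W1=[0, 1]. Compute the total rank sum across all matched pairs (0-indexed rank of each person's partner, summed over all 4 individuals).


Step 1: Run Gale-Shapley (men propose, women hold best offer):
  M0 proposes to W0; she accepts
  M1 proposes to W0; she switches from M0
  M0 proposes to W1; she accepts
Step 2: Final matching: W0-M1, W1-M0
Step 3: 0-indexed ranks (man's rank of his match, then woman's): 0 + 0 + 1 + 0
Step 4: Total rank sum = 1

1


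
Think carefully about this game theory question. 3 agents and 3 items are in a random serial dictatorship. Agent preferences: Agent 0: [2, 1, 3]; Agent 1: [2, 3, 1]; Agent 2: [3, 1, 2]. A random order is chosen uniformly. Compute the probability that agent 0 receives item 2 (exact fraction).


Step 1: Agent 0 wants item 2
Step 2: There are 6 possible orderings of agents
Step 3: In 3 orderings, agent 0 gets item 2
Step 4: Probability = 3/6 = 1/2

1/2


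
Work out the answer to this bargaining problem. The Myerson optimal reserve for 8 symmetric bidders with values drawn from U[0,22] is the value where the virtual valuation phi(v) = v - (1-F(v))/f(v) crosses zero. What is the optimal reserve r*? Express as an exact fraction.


Step 1: For U[0,22], F(v) = v/22 and f(v) = 1/22
Step 2: phi(v) = v - (1 - v/22)/(1/22) = v - (22 - v) = 2v - 22
Step 3: Set phi(r*) = 0: 2r* - 22 = 0
Step 4: r* = 22/2 = 11 (the number of bidders n = 8 does not enter)

11


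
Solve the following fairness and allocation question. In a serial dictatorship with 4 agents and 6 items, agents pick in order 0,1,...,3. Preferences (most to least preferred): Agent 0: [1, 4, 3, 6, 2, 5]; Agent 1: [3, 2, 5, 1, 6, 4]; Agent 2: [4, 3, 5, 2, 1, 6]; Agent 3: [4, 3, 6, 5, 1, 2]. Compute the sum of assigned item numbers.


Step 1: Agent 0 picks item 1
Step 2: Agent 1 picks item 3
Step 3: Agent 2 picks item 4
Step 4: Agent 3 picks item 6
Step 5: Sum = 1 + 3 + 4 + 6 = 14

14


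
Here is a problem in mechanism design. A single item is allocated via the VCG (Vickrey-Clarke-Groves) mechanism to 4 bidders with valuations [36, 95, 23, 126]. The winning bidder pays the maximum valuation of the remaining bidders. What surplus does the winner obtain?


Step 1: The winner is the agent with the highest value: agent 3 with value 126
Step 2: Values of other agents: [36, 95, 23]
Step 3: VCG payment = max of others' values = 95
Step 4: Surplus = 126 - 95 = 31

31


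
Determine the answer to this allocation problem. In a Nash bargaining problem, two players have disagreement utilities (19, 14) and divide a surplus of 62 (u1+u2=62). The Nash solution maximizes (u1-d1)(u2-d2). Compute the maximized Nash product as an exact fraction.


Step 1: The Nash solution splits surplus symmetrically above the disagreement point
Step 2: u1 = (total + d1 - d2)/2 = (62 + 19 - 14)/2 = 67/2
Step 3: u2 = (total - d1 + d2)/2 = (62 - 19 + 14)/2 = 57/2
Step 4: Nash product = (67/2 - 19) * (57/2 - 14)
Step 5: = 29/2 * 29/2 = 841/4

841/4


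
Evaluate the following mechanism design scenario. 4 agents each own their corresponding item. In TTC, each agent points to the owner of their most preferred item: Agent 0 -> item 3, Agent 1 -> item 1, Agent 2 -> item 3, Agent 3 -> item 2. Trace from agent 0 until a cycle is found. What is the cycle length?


Step 1: Trace the pointer graph from agent 0: 0 -> 3 -> 2 -> 3
Step 2: A cycle is detected when we revisit agent 3
Step 3: The cycle is: 3 -> 2 -> 3
Step 4: Cycle length = 2

2


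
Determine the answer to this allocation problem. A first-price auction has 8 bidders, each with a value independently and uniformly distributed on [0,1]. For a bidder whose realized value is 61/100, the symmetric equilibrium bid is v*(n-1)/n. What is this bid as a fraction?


Step 1: The symmetric BNE bidding function is b(v) = v * (n-1) / n
Step 2: Substitute v = 61/100 and n = 8
Step 3: b = 61/100 * 7/8
Step 4: b = 427/800

427/800


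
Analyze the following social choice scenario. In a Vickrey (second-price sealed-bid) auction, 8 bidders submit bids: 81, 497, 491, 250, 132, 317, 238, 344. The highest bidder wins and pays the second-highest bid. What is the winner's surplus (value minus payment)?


Step 1: Sort bids in descending order: 497, 491, 344, 317, 250, 238, 132, 81
Step 2: The winning bid is the highest: 497
Step 3: The payment equals the second-highest bid: 491
Step 4: Surplus = winner's bid - payment = 497 - 491 = 6

6


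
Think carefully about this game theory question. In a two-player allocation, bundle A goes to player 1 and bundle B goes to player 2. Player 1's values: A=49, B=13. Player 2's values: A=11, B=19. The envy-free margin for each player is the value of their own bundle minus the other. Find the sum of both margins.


Step 1: Player 1's margin = v1(A) - v1(B) = 49 - 13 = 36
Step 2: Player 2's margin = v2(B) - v2(A) = 19 - 11 = 8
Step 3: Total margin = 36 + 8 = 44

44


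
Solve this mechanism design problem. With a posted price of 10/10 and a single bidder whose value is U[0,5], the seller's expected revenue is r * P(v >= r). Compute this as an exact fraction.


Step 1: Posted price r = 1, value support [0,5]
Step 2: P(v >= r) = (5 - 1)/5 = 4/5
Step 3: Expected revenue = r * P(v >= r) = 1 * 4/5
Step 4: Revenue = 4/5

4/5


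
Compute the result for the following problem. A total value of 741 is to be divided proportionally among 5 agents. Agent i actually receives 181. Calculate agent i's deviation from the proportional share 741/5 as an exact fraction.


Step 1: Proportional share = 741/5
Step 2: Agent's actual allocation = 181
Step 3: Excess = 181 - 741/5 = 164/5

164/5


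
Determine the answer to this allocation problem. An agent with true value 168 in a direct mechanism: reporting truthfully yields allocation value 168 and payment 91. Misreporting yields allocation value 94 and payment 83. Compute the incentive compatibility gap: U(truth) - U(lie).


Step 1: U(truth) = value - payment = 168 - 91 = 77
Step 2: U(lie) = allocation - payment = 94 - 83 = 11
Step 3: IC gap = 77 - 11 = 66

66


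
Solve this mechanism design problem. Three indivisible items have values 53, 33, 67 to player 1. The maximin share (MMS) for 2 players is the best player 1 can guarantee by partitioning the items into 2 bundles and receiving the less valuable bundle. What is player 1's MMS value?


Step 1: Item values = 53, 33, 67
Step 2: Enumerate all 2-bundle partitions and take the smaller bundle:
  Partition 1: {53} vs {33,67} -> bundles 53, 100; min = 53
  Partition 2: {33} vs {53,67} -> bundles 33, 120; min = 33
  Partition 3: {67} vs {53,33} -> bundles 67, 86; min = 67
Step 3: MMS = max(53, 33, 67) = 67

67


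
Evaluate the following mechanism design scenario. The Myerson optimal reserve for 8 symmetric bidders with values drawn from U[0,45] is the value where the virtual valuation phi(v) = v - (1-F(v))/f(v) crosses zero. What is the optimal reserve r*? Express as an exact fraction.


Step 1: For U[0,45], F(v) = v/45 and f(v) = 1/45
Step 2: phi(v) = v - (1 - v/45)/(1/45) = v - (45 - v) = 2v - 45
Step 3: Set phi(r*) = 0: 2r* - 45 = 0
Step 4: r* = 45/2 (the number of bidders n = 8 does not enter)

45/2


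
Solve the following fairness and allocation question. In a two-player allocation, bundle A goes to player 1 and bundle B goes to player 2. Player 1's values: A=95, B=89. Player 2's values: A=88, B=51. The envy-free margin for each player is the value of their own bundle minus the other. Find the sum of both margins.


Step 1: Player 1's margin = v1(A) - v1(B) = 95 - 89 = 6
Step 2: Player 2's margin = v2(B) - v2(A) = 51 - 88 = -37
Step 3: Total margin = 6 + -37 = -31

-31


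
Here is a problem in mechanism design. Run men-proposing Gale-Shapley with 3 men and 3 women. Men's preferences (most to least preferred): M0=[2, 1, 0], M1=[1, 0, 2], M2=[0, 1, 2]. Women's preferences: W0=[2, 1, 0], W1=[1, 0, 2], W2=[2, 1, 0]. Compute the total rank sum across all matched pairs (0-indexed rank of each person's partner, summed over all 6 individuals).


Step 1: Run Gale-Shapley (men propose, women hold best offer):
  M0 proposes to W2; she accepts
  M1 proposes to W1; she accepts
  M2 proposes to W0; she accepts
Step 2: Final matching: W0-M2, W1-M1, W2-M0
Step 3: 0-indexed ranks (man's rank of his match, then woman's): 0 + 0 + 0 + 0 + 0 + 2
Step 4: Total rank sum = 2

2


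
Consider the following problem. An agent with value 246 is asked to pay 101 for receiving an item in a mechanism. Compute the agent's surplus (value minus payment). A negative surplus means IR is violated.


Step 1: Surplus = value - payment = 246 - 101 = 145
Step 2: IR is satisfied (surplus >= 0)

145


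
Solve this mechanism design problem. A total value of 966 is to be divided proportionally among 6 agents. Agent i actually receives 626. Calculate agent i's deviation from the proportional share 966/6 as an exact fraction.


Step 1: Proportional share = 966/6 = 161
Step 2: Agent's actual allocation = 626
Step 3: Excess = 626 - 161 = 465

465


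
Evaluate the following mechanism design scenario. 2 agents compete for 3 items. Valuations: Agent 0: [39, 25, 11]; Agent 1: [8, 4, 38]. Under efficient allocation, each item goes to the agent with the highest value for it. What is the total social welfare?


Step 1: For each item, find the maximum value among all agents.
Step 2: Item 0 -> Agent 0 (value 39)
Step 3: Item 1 -> Agent 0 (value 25)
Step 4: Item 2 -> Agent 1 (value 38)
Step 5: Total welfare = 39 + 25 + 38 = 102

102


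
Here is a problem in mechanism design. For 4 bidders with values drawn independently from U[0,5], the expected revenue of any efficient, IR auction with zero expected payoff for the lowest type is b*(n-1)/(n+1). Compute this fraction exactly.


Step 1: By Revenue Equivalence, expected revenue = b*(n-1)/(n+1)
Step 2: Substituting n = 4, b = 5
Step 3: Revenue = 5*(4-1)/(4+1) = 5*3/5
Step 4: Revenue = 15/5 = 3

3


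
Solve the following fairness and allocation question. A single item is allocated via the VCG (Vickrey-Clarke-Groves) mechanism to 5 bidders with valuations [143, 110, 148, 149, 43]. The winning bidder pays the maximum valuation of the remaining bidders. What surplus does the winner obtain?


Step 1: The winner is the agent with the highest value: agent 3 with value 149
Step 2: Values of other agents: [143, 110, 148, 43]
Step 3: VCG payment = max of others' values = 148
Step 4: Surplus = 149 - 148 = 1

1


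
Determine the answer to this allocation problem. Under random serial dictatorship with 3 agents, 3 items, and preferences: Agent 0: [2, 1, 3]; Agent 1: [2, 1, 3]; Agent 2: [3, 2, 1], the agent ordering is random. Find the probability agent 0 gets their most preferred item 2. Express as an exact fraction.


Step 1: Agent 0 wants item 2
Step 2: There are 6 possible orderings of agents
Step 3: In 3 orderings, agent 0 gets item 2
Step 4: Probability = 3/6 = 1/2

1/2


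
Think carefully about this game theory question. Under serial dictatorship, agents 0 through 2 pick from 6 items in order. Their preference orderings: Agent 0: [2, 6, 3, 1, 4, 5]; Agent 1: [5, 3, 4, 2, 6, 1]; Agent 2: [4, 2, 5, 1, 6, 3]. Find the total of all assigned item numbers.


Step 1: Agent 0 picks item 2
Step 2: Agent 1 picks item 5
Step 3: Agent 2 picks item 4
Step 4: Sum = 2 + 5 + 4 = 11

11


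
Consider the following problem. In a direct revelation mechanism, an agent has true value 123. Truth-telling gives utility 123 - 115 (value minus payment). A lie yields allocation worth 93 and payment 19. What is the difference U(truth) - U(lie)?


Step 1: U(truth) = value - payment = 123 - 115 = 8
Step 2: U(lie) = allocation - payment = 93 - 19 = 74
Step 3: IC gap = 8 - 74 = -66

-66


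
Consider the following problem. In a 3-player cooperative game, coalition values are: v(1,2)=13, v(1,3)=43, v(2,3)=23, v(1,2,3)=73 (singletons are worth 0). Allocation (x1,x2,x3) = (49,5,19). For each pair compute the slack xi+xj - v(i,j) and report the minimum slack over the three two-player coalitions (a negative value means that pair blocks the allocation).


Step 1: Slack for coalition (1,2): x1+x2 - v12 = 54 - 13 = 41
Step 2: Slack for coalition (1,3): x1+x3 - v13 = 68 - 43 = 25
Step 3: Slack for coalition (2,3): x2+x3 - v23 = 24 - 23 = 1
Step 4: Minimum slack = min(41, 25, 1) = 1, attained by (2,3); no pair can gain by deviating, so the allocation is in the core

1


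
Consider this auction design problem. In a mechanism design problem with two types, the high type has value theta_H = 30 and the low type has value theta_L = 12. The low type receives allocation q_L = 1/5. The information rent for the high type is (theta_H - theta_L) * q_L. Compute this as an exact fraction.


Step 1: theta_H - theta_L = 30 - 12 = 18
Step 2: Information rent = (theta_H - theta_L) * q_L
Step 3: = 18 * 1/5
Step 4: = 18/5

18/5


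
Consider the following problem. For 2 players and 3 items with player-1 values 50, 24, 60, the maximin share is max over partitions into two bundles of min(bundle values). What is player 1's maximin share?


Step 1: Item values = 50, 24, 60
Step 2: Enumerate all 2-bundle partitions and take the smaller bundle:
  Partition 1: {50} vs {24,60} -> bundles 50, 84; min = 50
  Partition 2: {24} vs {50,60} -> bundles 24, 110; min = 24
  Partition 3: {60} vs {50,24} -> bundles 60, 74; min = 60
Step 3: MMS = max(50, 24, 60) = 60

60


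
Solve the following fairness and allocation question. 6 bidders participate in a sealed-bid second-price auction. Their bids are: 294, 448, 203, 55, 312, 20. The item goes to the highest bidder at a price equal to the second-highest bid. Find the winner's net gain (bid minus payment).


Step 1: Sort bids in descending order: 448, 312, 294, 203, 55, 20
Step 2: The winning bid is the highest: 448
Step 3: The payment equals the second-highest bid: 312
Step 4: Surplus = winner's bid - payment = 448 - 312 = 136

136


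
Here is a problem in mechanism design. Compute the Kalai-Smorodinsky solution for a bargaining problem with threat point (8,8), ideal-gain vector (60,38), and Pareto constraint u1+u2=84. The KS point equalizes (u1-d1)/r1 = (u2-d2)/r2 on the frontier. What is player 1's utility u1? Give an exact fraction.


Step 1: At the KS point, (u1-d1)/r1 = (u2-d2)/r2 = t and u1+u2 = 84
Step 2: u1 = d1 + r1*t and u2 = d2 + r2*t, so (d1 + r1*t) + (d2 + r2*t) = 84
Step 3: t = (84 - 8 - 8)/(60 + 38) = 68/98 = 34/49
Step 4: u1 = d1 + r1*t = 8 + 60 * 34/49 = 2432/49
Step 5: (Check: u2 = d2 + r2*t = 1684/49; u1+u2 = 2432/49 + 1684/49 = 84, on the frontier.)

2432/49


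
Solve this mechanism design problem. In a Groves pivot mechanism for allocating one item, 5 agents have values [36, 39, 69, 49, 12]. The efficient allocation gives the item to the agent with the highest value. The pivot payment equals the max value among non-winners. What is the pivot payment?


Step 1: The efficient winner is agent 2 with value 69
Step 2: Other agents' values: [36, 39, 49, 12]
Step 3: Pivot payment = max(others) = 49
Step 4: The winner pays 49

49


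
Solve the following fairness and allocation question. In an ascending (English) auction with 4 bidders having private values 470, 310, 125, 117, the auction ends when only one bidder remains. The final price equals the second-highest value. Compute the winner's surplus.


Step 1: Identify the highest value: 470
Step 2: Identify the second-highest value: 310
Step 3: The final price = second-highest value = 310
Step 4: Surplus = 470 - 310 = 160

160


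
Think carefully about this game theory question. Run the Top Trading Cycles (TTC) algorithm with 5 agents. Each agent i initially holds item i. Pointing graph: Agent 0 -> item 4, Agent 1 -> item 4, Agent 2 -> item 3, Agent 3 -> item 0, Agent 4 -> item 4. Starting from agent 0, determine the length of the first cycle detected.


Step 1: Trace the pointer graph from agent 0: 0 -> 4 -> 4
Step 2: A cycle is detected when we revisit agent 4
Step 3: The cycle is: 4 -> 4
Step 4: Cycle length = 1

1


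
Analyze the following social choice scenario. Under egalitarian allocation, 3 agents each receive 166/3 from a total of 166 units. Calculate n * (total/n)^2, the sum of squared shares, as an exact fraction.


Step 1: Each agent's share = 166/3
Step 2: Square of each share = (166/3)^2 = 27556/9
Step 3: Sum of squares = 3 * 27556/9 = 27556/3

27556/3


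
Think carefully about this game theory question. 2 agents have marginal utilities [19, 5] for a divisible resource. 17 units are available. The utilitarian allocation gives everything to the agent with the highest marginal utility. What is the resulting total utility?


Step 1: The marginal utilities are [19, 5]
Step 2: The highest marginal utility is 19
Step 3: All 17 units go to that agent
Step 4: Total utility = 19 * 17 = 323

323


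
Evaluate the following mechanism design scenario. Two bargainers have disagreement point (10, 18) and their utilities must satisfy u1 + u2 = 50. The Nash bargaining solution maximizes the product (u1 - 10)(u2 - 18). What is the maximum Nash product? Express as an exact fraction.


Step 1: The Nash solution splits surplus symmetrically above the disagreement point
Step 2: u1 = (total + d1 - d2)/2 = (50 + 10 - 18)/2 = 21
Step 3: u2 = (total - d1 + d2)/2 = (50 - 10 + 18)/2 = 29
Step 4: Nash product = (21 - 10) * (29 - 18)
Step 5: = 11 * 11 = 121

121


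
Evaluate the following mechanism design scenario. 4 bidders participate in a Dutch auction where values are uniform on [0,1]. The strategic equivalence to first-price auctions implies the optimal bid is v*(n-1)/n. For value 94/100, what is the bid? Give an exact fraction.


Step 1: Dutch auctions are strategically equivalent to first-price auctions
Step 2: The equilibrium bid is b(v) = v*(n-1)/n
Step 3: b = 47/50 * 3/4
Step 4: b = 141/200

141/200


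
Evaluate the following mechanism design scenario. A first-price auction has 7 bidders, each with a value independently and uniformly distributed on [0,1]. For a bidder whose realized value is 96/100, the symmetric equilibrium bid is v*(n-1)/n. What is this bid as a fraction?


Step 1: The symmetric BNE bidding function is b(v) = v * (n-1) / n
Step 2: Substitute v = 24/25 and n = 7
Step 3: b = 24/25 * 6/7
Step 4: b = 144/175

144/175


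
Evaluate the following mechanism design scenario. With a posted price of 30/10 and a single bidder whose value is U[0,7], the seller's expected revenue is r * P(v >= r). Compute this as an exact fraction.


Step 1: Posted price r = 3, value support [0,7]
Step 2: P(v >= r) = (7 - 3)/7 = 4/7
Step 3: Expected revenue = r * P(v >= r) = 3 * 4/7
Step 4: Revenue = 12/7

12/7


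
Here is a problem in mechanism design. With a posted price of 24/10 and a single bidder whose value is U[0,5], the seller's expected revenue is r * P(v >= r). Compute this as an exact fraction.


Step 1: Posted price r = 12/5, value support [0,5]
Step 2: P(v >= r) = (5 - 12/5)/5 = 13/25
Step 3: Expected revenue = r * P(v >= r) = 12/5 * 13/25
Step 4: Revenue = 156/125

156/125


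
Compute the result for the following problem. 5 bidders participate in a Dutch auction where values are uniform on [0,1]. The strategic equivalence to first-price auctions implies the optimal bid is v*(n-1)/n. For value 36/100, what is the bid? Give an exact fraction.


Step 1: Dutch auctions are strategically equivalent to first-price auctions
Step 2: The equilibrium bid is b(v) = v*(n-1)/n
Step 3: b = 9/25 * 4/5
Step 4: b = 36/125

36/125


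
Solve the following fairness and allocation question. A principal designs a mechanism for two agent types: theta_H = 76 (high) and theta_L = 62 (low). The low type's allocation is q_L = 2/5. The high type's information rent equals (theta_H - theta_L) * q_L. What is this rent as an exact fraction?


Step 1: theta_H - theta_L = 76 - 62 = 14
Step 2: Information rent = (theta_H - theta_L) * q_L
Step 3: = 14 * 2/5
Step 4: = 28/5

28/5


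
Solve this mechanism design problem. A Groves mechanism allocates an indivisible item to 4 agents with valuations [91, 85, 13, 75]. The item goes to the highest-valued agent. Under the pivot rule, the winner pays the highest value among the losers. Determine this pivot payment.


Step 1: The efficient winner is agent 0 with value 91
Step 2: Other agents' values: [85, 13, 75]
Step 3: Pivot payment = max(others) = 85
Step 4: The winner pays 85

85


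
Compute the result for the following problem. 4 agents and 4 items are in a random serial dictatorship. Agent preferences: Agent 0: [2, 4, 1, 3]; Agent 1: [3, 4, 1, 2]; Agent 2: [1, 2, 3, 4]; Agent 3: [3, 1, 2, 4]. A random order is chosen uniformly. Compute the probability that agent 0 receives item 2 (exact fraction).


Step 1: Agent 0 wants item 2
Step 2: There are 24 possible orderings of agents
Step 3: In 21 orderings, agent 0 gets item 2
Step 4: Probability = 21/24 = 7/8

7/8


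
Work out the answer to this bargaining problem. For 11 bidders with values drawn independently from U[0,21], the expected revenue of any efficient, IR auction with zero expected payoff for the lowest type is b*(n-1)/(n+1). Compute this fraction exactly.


Step 1: By Revenue Equivalence, expected revenue = b*(n-1)/(n+1)
Step 2: Substituting n = 11, b = 21
Step 3: Revenue = 21*(11-1)/(11+1) = 21*10/12
Step 4: Revenue = 210/12 = 35/2

35/2


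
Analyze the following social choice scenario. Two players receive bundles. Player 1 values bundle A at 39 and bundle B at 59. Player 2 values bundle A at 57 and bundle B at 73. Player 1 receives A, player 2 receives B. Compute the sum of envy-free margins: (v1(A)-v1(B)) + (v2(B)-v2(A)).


Step 1: Player 1's margin = v1(A) - v1(B) = 39 - 59 = -20
Step 2: Player 2's margin = v2(B) - v2(A) = 73 - 57 = 16
Step 3: Total margin = -20 + 16 = -4

-4


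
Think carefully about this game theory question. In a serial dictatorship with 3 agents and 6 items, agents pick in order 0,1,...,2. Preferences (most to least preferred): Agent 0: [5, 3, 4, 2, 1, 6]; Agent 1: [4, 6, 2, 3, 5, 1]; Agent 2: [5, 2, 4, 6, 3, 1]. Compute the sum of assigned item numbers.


Step 1: Agent 0 picks item 5
Step 2: Agent 1 picks item 4
Step 3: Agent 2 picks item 2
Step 4: Sum = 5 + 4 + 2 = 11

11


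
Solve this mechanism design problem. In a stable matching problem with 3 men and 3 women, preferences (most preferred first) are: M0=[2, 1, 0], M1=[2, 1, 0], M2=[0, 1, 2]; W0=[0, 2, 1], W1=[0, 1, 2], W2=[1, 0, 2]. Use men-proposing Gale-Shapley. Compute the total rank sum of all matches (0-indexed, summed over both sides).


Step 1: Run Gale-Shapley (men propose, women hold best offer):
  M0 proposes to W2; she accepts
  M1 proposes to W2; she switches from M0
  M2 proposes to W0; she accepts
  M0 proposes to W1; she accepts
Step 2: Final matching: W0-M2, W1-M0, W2-M1
Step 3: 0-indexed ranks (man's rank of his match, then woman's): 0 + 1 + 1 + 0 + 0 + 0
Step 4: Total rank sum = 2

2


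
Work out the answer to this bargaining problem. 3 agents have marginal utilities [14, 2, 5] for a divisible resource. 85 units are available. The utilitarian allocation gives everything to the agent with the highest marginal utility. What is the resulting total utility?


Step 1: The marginal utilities are [14, 2, 5]
Step 2: The highest marginal utility is 14
Step 3: All 85 units go to that agent
Step 4: Total utility = 14 * 85 = 1190

1190


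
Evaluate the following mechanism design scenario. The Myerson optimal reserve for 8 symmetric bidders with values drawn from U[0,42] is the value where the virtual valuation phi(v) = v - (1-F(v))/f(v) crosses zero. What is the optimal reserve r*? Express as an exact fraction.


Step 1: For U[0,42], F(v) = v/42 and f(v) = 1/42
Step 2: phi(v) = v - (1 - v/42)/(1/42) = v - (42 - v) = 2v - 42
Step 3: Set phi(r*) = 0: 2r* - 42 = 0
Step 4: r* = 42/2 = 21 (the number of bidders n = 8 does not enter)

21


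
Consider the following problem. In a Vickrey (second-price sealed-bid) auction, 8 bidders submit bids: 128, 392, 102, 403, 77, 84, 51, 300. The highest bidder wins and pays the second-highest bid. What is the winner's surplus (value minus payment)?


Step 1: Sort bids in descending order: 403, 392, 300, 128, 102, 84, 77, 51
Step 2: The winning bid is the highest: 403
Step 3: The payment equals the second-highest bid: 392
Step 4: Surplus = winner's bid - payment = 403 - 392 = 11

11


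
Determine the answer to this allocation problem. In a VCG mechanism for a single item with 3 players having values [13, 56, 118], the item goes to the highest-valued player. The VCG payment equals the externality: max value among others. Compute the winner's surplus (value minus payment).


Step 1: The winner is the agent with the highest value: agent 2 with value 118
Step 2: Values of other agents: [13, 56]
Step 3: VCG payment = max of others' values = 56
Step 4: Surplus = 118 - 56 = 62

62


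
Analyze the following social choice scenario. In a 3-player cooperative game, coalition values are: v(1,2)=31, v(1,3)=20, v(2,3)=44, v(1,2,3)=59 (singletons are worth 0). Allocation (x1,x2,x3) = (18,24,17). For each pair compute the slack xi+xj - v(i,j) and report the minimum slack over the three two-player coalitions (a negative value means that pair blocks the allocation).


Step 1: Slack for coalition (1,2): x1+x2 - v12 = 42 - 31 = 11
Step 2: Slack for coalition (1,3): x1+x3 - v13 = 35 - 20 = 15
Step 3: Slack for coalition (2,3): x2+x3 - v23 = 41 - 44 = -3
Step 4: Minimum slack = min(11, 15, -3) = -3, attained by (2,3); coalition (2,3) can block (slack < 0), so the allocation is not in the core

-3


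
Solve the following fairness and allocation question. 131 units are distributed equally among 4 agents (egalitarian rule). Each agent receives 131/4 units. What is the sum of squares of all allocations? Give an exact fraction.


Step 1: Each agent's share = 131/4
Step 2: Square of each share = (131/4)^2 = 17161/16
Step 3: Sum of squares = 4 * 17161/16 = 17161/4

17161/4


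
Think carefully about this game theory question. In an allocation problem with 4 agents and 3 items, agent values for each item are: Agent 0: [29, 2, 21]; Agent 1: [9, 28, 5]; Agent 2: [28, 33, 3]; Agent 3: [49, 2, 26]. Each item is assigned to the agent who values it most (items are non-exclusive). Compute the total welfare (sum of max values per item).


Step 1: For each item, find the maximum value among all agents.
Step 2: Item 0 -> Agent 3 (value 49)
Step 3: Item 1 -> Agent 2 (value 33)
Step 4: Item 2 -> Agent 3 (value 26)
Step 5: Total welfare = 49 + 33 + 26 = 108

108


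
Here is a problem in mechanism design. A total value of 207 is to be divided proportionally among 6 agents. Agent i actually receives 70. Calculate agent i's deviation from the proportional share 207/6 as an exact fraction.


Step 1: Proportional share = 207/6 = 69/2
Step 2: Agent's actual allocation = 70
Step 3: Excess = 70 - 69/2 = 71/2

71/2


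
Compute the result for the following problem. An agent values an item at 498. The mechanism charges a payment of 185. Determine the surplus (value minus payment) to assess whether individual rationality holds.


Step 1: Surplus = value - payment = 498 - 185 = 313
Step 2: IR is satisfied (surplus >= 0)

313


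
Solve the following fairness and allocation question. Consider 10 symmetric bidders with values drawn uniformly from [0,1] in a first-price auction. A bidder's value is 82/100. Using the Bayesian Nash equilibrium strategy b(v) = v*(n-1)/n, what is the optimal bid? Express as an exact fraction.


Step 1: The symmetric BNE bidding function is b(v) = v * (n-1) / n
Step 2: Substitute v = 41/50 and n = 10
Step 3: b = 41/50 * 9/10
Step 4: b = 369/500

369/500


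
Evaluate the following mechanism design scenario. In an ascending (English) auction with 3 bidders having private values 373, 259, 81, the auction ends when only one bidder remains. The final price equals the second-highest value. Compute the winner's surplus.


Step 1: Identify the highest value: 373
Step 2: Identify the second-highest value: 259
Step 3: The final price = second-highest value = 259
Step 4: Surplus = 373 - 259 = 114

114


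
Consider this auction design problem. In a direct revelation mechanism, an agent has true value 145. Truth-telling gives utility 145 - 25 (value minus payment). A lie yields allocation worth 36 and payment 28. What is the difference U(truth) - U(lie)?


Step 1: U(truth) = value - payment = 145 - 25 = 120
Step 2: U(lie) = allocation - payment = 36 - 28 = 8
Step 3: IC gap = 120 - 8 = 112

112


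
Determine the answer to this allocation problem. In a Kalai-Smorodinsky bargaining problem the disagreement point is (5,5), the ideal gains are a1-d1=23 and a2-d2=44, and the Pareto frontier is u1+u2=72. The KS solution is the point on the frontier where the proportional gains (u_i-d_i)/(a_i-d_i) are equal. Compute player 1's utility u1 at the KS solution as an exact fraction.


Step 1: At the KS point, (u1-d1)/r1 = (u2-d2)/r2 = t and u1+u2 = 72
Step 2: u1 = d1 + r1*t and u2 = d2 + r2*t, so (d1 + r1*t) + (d2 + r2*t) = 72
Step 3: t = (72 - 5 - 5)/(23 + 44) = 62/67
Step 4: u1 = d1 + r1*t = 5 + 23 * 62/67 = 1761/67
Step 5: (Check: u2 = d2 + r2*t = 3063/67; u1+u2 = 1761/67 + 3063/67 = 72, on the frontier.)

1761/67


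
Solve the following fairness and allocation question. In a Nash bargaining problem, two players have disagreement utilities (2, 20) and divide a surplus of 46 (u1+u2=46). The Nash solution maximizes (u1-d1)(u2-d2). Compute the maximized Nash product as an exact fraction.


Step 1: The Nash solution splits surplus symmetrically above the disagreement point
Step 2: u1 = (total + d1 - d2)/2 = (46 + 2 - 20)/2 = 14
Step 3: u2 = (total - d1 + d2)/2 = (46 - 2 + 20)/2 = 32
Step 4: Nash product = (14 - 2) * (32 - 20)
Step 5: = 12 * 12 = 144

144
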